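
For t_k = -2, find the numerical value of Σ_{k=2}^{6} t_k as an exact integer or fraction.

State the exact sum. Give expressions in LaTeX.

The ratio is 1.
Factor: A=1; B=1; C=1.
Need (1)·f(k+1) − (1)·f(k) = 1.
d = 1 from the (0,0,0) case.
Solve for f: f(k) = k (degree 1 ≤ 1).
Then R = B(k−1)f/C = k, so s_k = R(k)·t_k = -2*k.
Δs = -2, as required.
Evaluate s at k=7 and k=2: -14 and -4; difference -10.

Σ = -10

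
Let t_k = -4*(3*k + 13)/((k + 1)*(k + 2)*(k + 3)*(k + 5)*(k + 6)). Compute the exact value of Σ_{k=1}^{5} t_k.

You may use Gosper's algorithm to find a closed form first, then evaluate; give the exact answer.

Σ = -145/1386

r(k) = (k + 1)*(k + 5)*(3*k + 16)/((k + 4)*(k + 7)*(3*k + 13)) after simplifying.
Normal form (A,B,C) = (k + 1, k + 7, k**2 + 25*k/3 + 52/3).
Need (k + 1)·f(k+1) − (k + 6)·f(k) = k**2 + 25*k/3 + 52/3.
deg f ≤ 5 (via 1,1,2).
Solving with deg f ≤ 5: f(k) = k*(k + 3)*(k + 4)*(k**2 + 8*k + 17)/30.
Get s_k = R·t_k = 2*k*(-k**2 - 8*k - 17)/(5*(k**3 + 8*k**2 + 17*k + 10)) with R(k) = B(k−1)f(k)/C(k) = k*(k + 3)*(k + 6)*(k**2 + 8*k + 17)/(10*(3*k + 13)).
Δs = 4*(-3*k - 13)/(k**5 + 17*k**4 + 107*k**3 + 307*k**2 + 396*k + 180), as required.
Σ_(k=1)^(5) t_k = s_(6) − s_(1) = -303/770 − (-13/45) = -145/1386.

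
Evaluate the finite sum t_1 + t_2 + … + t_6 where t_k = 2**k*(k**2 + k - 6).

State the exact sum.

t_(k+1)/t_k = 2*(k**2 + 3*k - 4)/(k**2 + k - 6).
Normal form (A,B,C) = (2, 1, k**2 + k - 6).
Need (2)·f(k+1) − (1)·f(k) = k**2 + k - 6.
deg f ≤ 2 (via 0,0,2).
Solve for f: f(k) = k**2 - 3*k - 2 (degree 2 ≤ 2).
So s_k = (B(k−1)f/C)·t_k = ((k**2 - 3*k - 2)/((k - 2)*(k + 3)))·t_k = 2**k*(k**2 - 3*k - 2).
Δs = 2**k*(k**2 + k - 6), as required.
Telescoping: Σ = s_(7) − s_(1) = 3328 − (-8) = 3336.

Σ = 3336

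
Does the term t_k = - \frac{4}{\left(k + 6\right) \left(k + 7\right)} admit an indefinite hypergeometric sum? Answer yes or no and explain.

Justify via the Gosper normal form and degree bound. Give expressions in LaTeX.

Step 1: r(k) = (k + 6)/(k + 8).
A = k + 6, B = k + 8, C = 1.
Set up (k + 6)·f(k+1) − (k + 7)·f(k) − (1) = 0.
deg f ≤ 1 (via 1,1,0).
Solve for f: f(k) = k/6 (degree 1 ≤ 1).
So s_k = (B(k−1)f/C)·t_k = (k*(k + 7)/6)·t_k = -2*k/(3*k + 18).
Δs = -4/(k**2 + 13*k + 42), as required.

Yes. s_k = - \frac{2 k}{3 k + 18}.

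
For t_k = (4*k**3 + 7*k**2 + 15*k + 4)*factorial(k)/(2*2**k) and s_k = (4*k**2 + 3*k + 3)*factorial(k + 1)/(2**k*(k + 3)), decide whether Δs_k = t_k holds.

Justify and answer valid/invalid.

Invalid: residual -(4*k**4 + 19*k**3 + 28*k**2 + 43*k + 6)*factorial(k)/(2**k*(k + 3)*(k + 4)) ≠ 0.

s_(k+1) = (4*k**2 + 11*k + 10)*factorial(k + 2)/(2*2**k*(k + 4))
s_(k+1) − s_k = (4*k**4 + 23*k**3 + 51*k**2 + 86*k + 36)*factorial(k + 1)/(2*2**k*(k + 3)*(k + 4))
(s_(k+1) − s_k) − t_k = -(4*k**4 + 19*k**3 + 28*k**2 + 43*k + 6)*factorial(k)/(2**k*(k + 3)*(k + 4))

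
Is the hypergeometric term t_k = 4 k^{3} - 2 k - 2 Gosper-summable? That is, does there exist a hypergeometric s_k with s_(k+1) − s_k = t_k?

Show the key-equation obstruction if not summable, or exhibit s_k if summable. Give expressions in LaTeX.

The ratio is (k - 2*(k + 1)**3 + 2)/(-2*k**3 + k + 1).
Take A(k)=1, B(k)=1, C(k)=k**3 - k/2 - 1/2.
f must satisfy (1)·f(k+1) − (1)·f(k) = k**3 - k/2 - 1/2.
Degrees (0,0,3) ⇒ d ≤ 4.
Solving with deg f ≤ 4: f(k) = k*(k**3 - 2*k**2 - 1)/4.
So s_k = (B(k−1)f/C)·t_k = (k*(k**3 - 2*k**2 - 1)/(2*(k - 1)*(2*k**2 + 2*k + 1)))·t_k = k**4 - 2*k**3 - k.
Δs = 4*k**3 - 2*k - 2, as required.

Yes. s_k = k^{4} - 2 k^{3} - k.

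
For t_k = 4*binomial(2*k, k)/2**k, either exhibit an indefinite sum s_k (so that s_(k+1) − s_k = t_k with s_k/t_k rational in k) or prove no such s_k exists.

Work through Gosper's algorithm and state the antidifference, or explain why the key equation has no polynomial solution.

no hypergeometric antidifference exists

Compute t_(k+1)/t_k: get (2*k + 1)/(k + 1).
Factor: A=2*k + 1; B=k + 1; C=1.
f must satisfy (2*k + 1)·f(k+1) − (k)·f(k) = 1.
d = -1 from the (1,1,0) case.
deg f ≤ -1 is impossible — no certificate.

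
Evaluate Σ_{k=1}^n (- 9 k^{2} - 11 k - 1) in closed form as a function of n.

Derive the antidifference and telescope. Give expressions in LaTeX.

r(k) = (9*k**2 + 29*k + 21)/(9*k**2 + 11*k + 1) after simplifying.
So A=1 and B=1, with C=k**2 + 11*k/9 + 1/9.
Set up (1)·f(k+1) − (1)·f(k) − (k**2 + 11*k/9 + 1/9) = 0.
Bound: deg f ≤ 3.
Solving with deg f ≤ 3: f(k) = k*(3*k**2 + k - 3)/9.
Get s_k = R·t_k = k*(-3*k**2 - k + 3) with R(k) = B(k−1)f(k)/C(k) = k*(3*k**2 + k - 3)/(9*k**2 + 11*k + 1).
Δs = -9*k**2 - 11*k - 1, as required.
Σ_(k=1)^n t_k = s_(n+1) − s_(1) = (-3*n**3 - 10*n**2 - 8*n - 1) − (-1), i.e. n*(-3*n**2 - 10*n - 8).

S(n) = n \left(- 3 n^{2} - 10 n - 8\right)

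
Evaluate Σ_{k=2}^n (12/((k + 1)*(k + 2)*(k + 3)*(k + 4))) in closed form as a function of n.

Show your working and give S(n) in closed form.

S(n) = (n**3 + 9*n**2 + 26*n - 36)/(15*(n**3 + 9*n**2 + 26*n + 24))

Step 1: r(k) = (k + 1)/(k + 5).
Gosper form: A/B · C(k+1)/C(k) with A=k + 1, B=k + 5, C=1.
Set up (k + 1)·f(k+1) − (k + 4)·f(k) − (1) = 0.
From deg A=1, deg B=1, deg C=0: d=3.
Solving with deg f ≤ 3: f(k) = k*(k**2 + 6*k + 11)/18.
Then R = B(k−1)f/C = k*(k + 4)*(k**2 + 6*k + 11)/18, so s_k = R(k)·t_k = 2*k*(k**2 + 6*k + 11)/(3*(k + 1)*(k + 2)*(k + 3)).
Check: Δs_k = 12/(k**4 + 10*k**3 + 35*k**2 + 50*k + 24). ✓
Telescope: S(n) = s_(n+1) − s_(2) = 2*(n**3 + 9*n**2 + 26*n + 18)/(3*(n**3 + 9*n**2 + 26*n + 24)) − (3/5) = (n**3 + 9*n**2 + 26*n - 36)/(15*(n**3 + 9*n**2 + 26*n + 24)).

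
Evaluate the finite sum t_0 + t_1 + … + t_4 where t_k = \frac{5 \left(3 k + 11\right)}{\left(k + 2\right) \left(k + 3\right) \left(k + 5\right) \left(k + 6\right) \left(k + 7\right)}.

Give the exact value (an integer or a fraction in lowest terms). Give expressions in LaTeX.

Compute t_(k+1)/t_k: get (k + 2)*(k + 5)*(3*k + 14)/((k + 4)*(k + 8)*(3*k + 11)).
Factor: A=k + 2; B=k + 8; C=k**2 + 23*k/3 + 44/3.
Set up (k + 2)·f(k+1) − (k + 7)·f(k) − (k**2 + 23*k/3 + 44/3) = 0.
d = 5 from the (1,1,2) case.
A polynomial solution: f(k) = k*(k + 3)*(k + 4)*(k**2 + 13*k + 52)/180.
Certificate R = B(k−1)f/C = k*(k + 3)*(k + 7)*(k**2 + 13*k + 52)/(60*(3*k + 11)) gives s_k = k*(k**2 + 13*k + 52)/(12*(k**3 + 13*k**2 + 52*k + 60)).
Check: Δs_k = 5*(3*k + 11)/(k**5 + 23*k**4 + 203*k**3 + 853*k**2 + 1692*k + 1260). ✓
Sum = s_(5) − s_(0); s_(5) = 71/924, s_(0) = 0 ⇒ 71/924.

Σ = 71/924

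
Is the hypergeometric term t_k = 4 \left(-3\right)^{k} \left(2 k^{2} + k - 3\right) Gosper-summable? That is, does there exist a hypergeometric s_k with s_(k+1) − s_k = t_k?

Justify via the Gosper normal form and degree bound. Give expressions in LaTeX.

Yes. s_k = \left(-3\right)^{k} \left(- 2 k^{2} + 2 k + 3\right).

The ratio is 3*k*(-2*k - 5)/(2*k**2 + k - 3).
Gosper form: A/B · C(k+1)/C(k) with A=-3, B=1, C=k**2 + k/2 - 3/2.
Set up (-3)·f(k+1) − (1)·f(k) − (k**2 + k/2 - 3/2) = 0.
Degrees (0,0,2) ⇒ d ≤ 2.
A polynomial solution: f(k) = -(2*k**2 - 2*k - 3)/8.
So s_k = (B(k−1)f/C)·t_k = (-(2*k**2 - 2*k - 3)/(4*(k - 1)*(2*k + 3)))·t_k = (-3)**k*(-2*k**2 + 2*k + 3).
Check: Δs_k = 4*(-3)**k*(2*k**2 + k - 3). ✓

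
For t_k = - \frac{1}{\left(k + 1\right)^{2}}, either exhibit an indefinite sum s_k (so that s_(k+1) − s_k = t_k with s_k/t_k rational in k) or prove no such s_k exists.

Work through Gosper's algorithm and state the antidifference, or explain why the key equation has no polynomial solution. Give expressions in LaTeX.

t_(k+1)/t_k = (k + 1)**2/(k + 2)**2.
Factor: A=k**2 + 2*k + 1; B=k**2 + 4*k + 4; C=1.
Solve (k**2 + 2*k + 1)·f(k+1) − (k**2 + 2*k + 1)·f(k) = 1.
Bound: deg f ≤ 0.
Generic f = c0 gives residual -1; -1 = 0 cannot hold, so t_k is not Gosper-summable.

not Gosper-summable; s_k does not exist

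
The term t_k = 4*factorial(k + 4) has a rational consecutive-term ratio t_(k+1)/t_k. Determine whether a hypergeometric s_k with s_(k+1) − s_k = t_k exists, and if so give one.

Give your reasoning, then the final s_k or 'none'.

not Gosper-summable; s_k does not exist

Compute t_(k+1)/t_k: get k + 5.
Gosper form: A/B · C(k+1)/C(k) with A=k + 5, B=1, C=1.
Key eq: (k + 5)·f(k+1) = (1)·f(k) + (1).
From deg A=1, deg B=0, deg C=0: d=-1.
Negative degree bound (-1): no f exists, t_k not Gosper-summable.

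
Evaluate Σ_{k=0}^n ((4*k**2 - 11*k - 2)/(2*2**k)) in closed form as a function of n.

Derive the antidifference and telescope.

Compute t_(k+1)/t_k: get (4*k**2 - 3*k - 9)/(2*(4*k**2 - 11*k - 2)).
So A=1/2 and B=1, with C=k**2 - 11*k/4 - 1/2.
Need (1/2)·f(k+1) − (1)·f(k) = k**2 - 11*k/4 - 1/2.
Bound: deg f ≤ 2.
Coefficient equations give f(k) = -(k - 1)*(4*k + 1)/2.
Then R = B(k−1)f/C = -2*(k - 1)*(4*k + 1)/(4*k**2 - 11*k - 2), so s_k = R(k)·t_k = (-4*k**2 + 3*k + 1)/2**k.
Δs = (4*k**2 - 11*k - 2)/(2*2**k), as required.
s_(n+1) = 2**(-n - 1)*n*(-4*n - 5) and s_(0) = 1, so S(n) = 2**(-n - 1)*(-2**(n + 1) - 4*n**2 - 5*n).

S(n) = 2**(-n - 1)*(-2**(n + 1) - 4*n**2 - 5*n)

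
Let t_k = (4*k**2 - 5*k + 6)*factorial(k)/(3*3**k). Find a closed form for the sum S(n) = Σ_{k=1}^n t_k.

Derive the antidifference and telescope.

Step 1: r(k) = (k + 1)*(-5*k + 4*(k + 1)**2 + 1)/(3*(4*k**2 - 5*k + 6)).
Gosper form: A/B · C(k+1)/C(k) with A=k/3 + 1/3, B=1, C=k**2 - 5*k/4 + 3/2.
Set up (k/3 + 1/3)·f(k+1) − (1)·f(k) − (k**2 - 5*k/4 + 3/2) = 0.
From deg A=1, deg B=0, deg C=2: d=1.
Match coefficients ⇒ f(k) = 3*(4*k - 1)/4.
Then R = B(k−1)f/C = 3*(4*k - 1)/(4*k**2 - 5*k + 6), so s_k = R(k)·t_k = (4*k - 1)*factorial(k)/3**k.
Δs = (4*k**2 - 5*k + 6)*factorial(k)/(3*3**k), as required.
Σ_(k=1)^n t_k = s_(n+1) − s_(1) = (3**(-n - 1)*(4*n + 3)*factorial(n + 1)) − (1), i.e. 3**(-n - 1)*(-3**(n + 1) + 4*n**2*factorial(n) + 7*n*factorial(n) + 3*factorial(n)).

S(n) = 3**(-n - 1)*(-3**(n + 1) + 4*n**2*factorial(n) + 7*n*factorial(n) + 3*factorial(n))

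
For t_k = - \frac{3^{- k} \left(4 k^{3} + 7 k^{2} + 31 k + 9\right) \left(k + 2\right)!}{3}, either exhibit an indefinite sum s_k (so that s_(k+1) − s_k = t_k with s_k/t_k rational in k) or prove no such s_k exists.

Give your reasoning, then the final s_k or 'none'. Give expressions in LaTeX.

Compute t_(k+1)/t_k: get (4*k**4 + 31*k**3 + 114*k**2 + 222*k + 153)/(3*(4*k**3 + 7*k**2 + 31*k + 9)).
So A=k/3 + 1 and B=1, with C=k**3 + 7*k**2/4 + 31*k/4 + 9/4.
Set up (k/3 + 1)·f(k+1) − (1)·f(k) − (k**3 + 7*k**2/4 + 31*k/4 + 9/4) = 0.
Degrees (1,0,3) ⇒ d ≤ 2.
A polynomial solution: f(k) = 3*(4*k**2 - k + 4)/4.
Get s_k = R·t_k = -(4*k**2 - k + 4)*factorial(k + 2)/3**k with R(k) = B(k−1)f(k)/C(k) = 3*(4*k**2 - k + 4)/(4*k**3 + 7*k**2 + 31*k + 9).
Δs = -(4*k**3 + 7*k**2 + 31*k + 9)*factorial(k + 2)/(3*3**k), as required.

s_k = - 3^{- k} \left(4 k^{2} - k + 4\right) \left(k + 2\right)!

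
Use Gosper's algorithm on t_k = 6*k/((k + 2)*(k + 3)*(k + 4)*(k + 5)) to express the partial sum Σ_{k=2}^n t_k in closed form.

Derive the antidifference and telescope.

S(n) = (n**3 + 12*n**2 + 2*n - 15)/(15*(n**3 + 12*n**2 + 47*n + 60))

Step 1: r(k) = (k + 1)*(k + 2)/(k*(k + 6)).
Factor: A=k + 2; B=k + 6; C=k.
Need (k + 2)·f(k+1) − (k + 5)·f(k) = k.
Degrees (1,1,1) ⇒ d ≤ 3.
Match coefficients ⇒ f(k) = k*(k - 1)*(k + 10)/72.
So s_k = (B(k−1)f/C)·t_k = ((k - 1)*(k + 5)*(k + 10)/72)·t_k = k*(k**2 + 9*k - 10)/(12*(k + 2)*(k + 3)*(k + 4)).
Check: Δs_k = 6*k/(k**4 + 14*k**3 + 71*k**2 + 154*k + 120). ✓
Telescope: S(n) = s_(n+1) − s_(2) = n*(n**2 + 12*n + 11)/(12*(n**3 + 12*n**2 + 47*n + 60)) − (1/60) = (n**3 + 12*n**2 + 2*n - 15)/(15*(n**3 + 12*n**2 + 47*n + 60)).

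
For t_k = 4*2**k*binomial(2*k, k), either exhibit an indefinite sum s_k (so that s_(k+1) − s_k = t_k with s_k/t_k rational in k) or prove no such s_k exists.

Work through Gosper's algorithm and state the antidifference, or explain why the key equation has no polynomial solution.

none — t_k is not Gosper-summable

r(k) = 4*(2*k + 1)/(k + 1) after simplifying.
Factor: A=8*k + 4; B=k + 1; C=1.
Set up (8*k + 4)·f(k+1) − (k)·f(k) − (1) = 0.
deg f ≤ -1 (via 1,1,0).
d = -1 < 0 ⇒ no nonzero polynomial f; not summable.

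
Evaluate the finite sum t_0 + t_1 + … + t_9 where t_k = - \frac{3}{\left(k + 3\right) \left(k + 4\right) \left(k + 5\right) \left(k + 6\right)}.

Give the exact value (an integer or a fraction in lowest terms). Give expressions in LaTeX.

Step 1: r(k) = (k + 3)/(k + 7).
So A=k + 3 and B=k + 7, with C=1.
Solve (k + 3)·f(k+1) − (k + 6)·f(k) = 1.
From deg A=1, deg B=1, deg C=0: d=3.
Match coefficients ⇒ f(k) = k*(k**2 + 12*k + 47)/180.
Then R = B(k−1)f/C = k*(k + 6)*(k**2 + 12*k + 47)/180, so s_k = R(k)·t_k = k*(-k**2 - 12*k - 47)/(60*(k + 3)*(k + 4)*(k + 5)).
Check: Δs_k = -3/(k**4 + 18*k**3 + 119*k**2 + 342*k + 360). ✓
Sum = s_(10) − s_(0); s_(10) = -89/5460, s_(0) = 0 ⇒ -89/5460.

Σ = -89/5460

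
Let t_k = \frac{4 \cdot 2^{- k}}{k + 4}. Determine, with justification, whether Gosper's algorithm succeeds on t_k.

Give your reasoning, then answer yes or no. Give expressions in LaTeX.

t_(k+1)/t_k = (k + 4)/(2*(k + 5)).
So A=k/2 + 2 and B=k + 5, with C=1.
Key eq: (k/2 + 2)·f(k+1) = (k + 4)·f(k) + (1).
Degrees (1,1,0) ⇒ d ≤ -1.
d = -1 < 0 ⇒ no nonzero polynomial f; not summable.

No; the degree bound rules out any f.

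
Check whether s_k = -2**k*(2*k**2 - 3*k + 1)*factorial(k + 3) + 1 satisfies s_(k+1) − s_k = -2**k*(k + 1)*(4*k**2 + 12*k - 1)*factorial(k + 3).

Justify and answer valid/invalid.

s_(k+1) = 2**(k + 1)*(3*k - 2*(k + 1)**2 + 2)*factorial(k + 4) + 1
s_(k+1) − s_k = -2**k*(k + 1)*(4*k**2 + 12*k - 1)*factorial(k + 3)
(s_(k+1) − s_k) − t_k = 0

Valid — Δs_k = t_k.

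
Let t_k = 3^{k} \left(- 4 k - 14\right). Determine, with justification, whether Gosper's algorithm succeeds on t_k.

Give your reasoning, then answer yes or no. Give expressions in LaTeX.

Yes. s_k = - 2 \cdot 3^{k} \left(k + 2\right).

Step 1: r(k) = 3*(2*k + 9)/(2*k + 7).
Gosper form: A/B · C(k+1)/C(k) with A=3, B=1, C=k + 7/2.
Need (3)·f(k+1) − (1)·f(k) = k + 7/2.
deg f ≤ 1 (via 0,0,1).
Solve for f: f(k) = (k + 2)/2 (degree 1 ≤ 1).
Certificate R = B(k−1)f/C = (k + 2)/(2*k + 7) gives s_k = -2*3**k*(k + 2).
Δs = 3**k*(-4*k - 14), as required.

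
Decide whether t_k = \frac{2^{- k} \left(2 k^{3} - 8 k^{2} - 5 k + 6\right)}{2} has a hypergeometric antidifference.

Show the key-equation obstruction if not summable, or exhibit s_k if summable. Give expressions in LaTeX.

t_(k+1)/t_k = (2*k**3 - 2*k**2 - 15*k - 5)/(2*(2*k**3 - 8*k**2 - 5*k + 6)).
A = 1/2, B = 1, C = k**3 - 4*k**2 - 5*k/2 + 3.
Set up (1/2)·f(k+1) − (1)·f(k) − (k**3 - 4*k**2 - 5*k/2 + 3) = 0.
deg f ≤ 3 (via 0,0,3).
Match coefficients ⇒ f(k) = -(k - 1)*(2*k**2 - 3).
So s_k = (B(k−1)f/C)·t_k = (-2*(k - 1)*(2*k**2 - 3)/(2*k**3 - 8*k**2 - 5*k + 6))·t_k = (-2*k**3 + 2*k**2 + 3*k - 3)/2**k.
Verify: (2*k**3 - 8*k**2 - 5*k + 6)/(2*2**k) matches t_k.

Yes. s_k = 2^{- k} \left(- 2 k^{3} + 2 k^{2} + 3 k - 3\right).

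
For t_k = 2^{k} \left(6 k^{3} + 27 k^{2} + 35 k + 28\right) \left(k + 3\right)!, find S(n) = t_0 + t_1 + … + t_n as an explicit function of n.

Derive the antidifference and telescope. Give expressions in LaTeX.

S(n) = 6 \cdot 2^{n} n^{2} \left(n + 4\right)! + 6 \cdot 2^{n} n \left(n + 4\right)! + 8 \cdot 2^{n} \left(n + 4\right)! - 24

r(k) = 2*(6*k**4 + 69*k**3 + 287*k**2 + 524*k + 384)/(6*k**3 + 27*k**2 + 35*k + 28) after simplifying.
Take A(k)=2*k + 8, B(k)=1, C(k)=k**3 + 9*k**2/2 + 35*k/6 + 14/3.
Need (2*k + 8)·f(k+1) − (1)·f(k) = k**3 + 9*k**2/2 + 35*k/6 + 14/3.
d = 2 from the (1,0,3) case.
Solve for f: f(k) = (3*k**2 - 3*k + 4)/6 (degree 2 ≤ 2).
So s_k = (B(k−1)f/C)·t_k = ((3*k**2 - 3*k + 4)/(6*k**3 + 27*k**2 + 35*k + 28))·t_k = 2**k*(3*k**2 - 3*k + 4)*factorial(k + 3).
Check: Δs_k = 2**k*(6*k**3 + 27*k**2 + 35*k + 28)*factorial(k + 3). ✓
s_(n+1) = 2**(n + 1)*(3*n**2 + 3*n + 4)*factorial(n + 4) and s_(0) = 24, so S(n) = 6*2**n*n**2*factorial(n + 4) + 6*2**n*n*factorial(n + 4) + 8*2**n*factorial(n + 4) - 24.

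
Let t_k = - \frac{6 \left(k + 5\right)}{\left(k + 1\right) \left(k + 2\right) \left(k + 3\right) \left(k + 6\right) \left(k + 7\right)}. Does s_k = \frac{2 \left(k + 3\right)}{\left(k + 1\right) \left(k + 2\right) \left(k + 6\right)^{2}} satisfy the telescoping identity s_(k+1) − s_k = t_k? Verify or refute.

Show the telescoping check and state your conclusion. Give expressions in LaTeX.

s_(k+1) = 2*(k + 4)/((k + 2)*(k + 3)*(k + 7)**2)
s_(k+1) − s_k = 2*((k + 1)*(k + 4)*(k + 6)**2 - (k + 3)**2*(k + 7)**2)/((k + 1)*(k + 2)*(k + 3)*(k + 6)**2*(k + 7)**2)
(s_(k+1) − s_k) − t_k = 6*(4*k**2 + 43*k + 111)/(k**7 + 32*k**6 + 420*k**5 + 2902*k**4 + 11255*k**3 + 24114*k**2 + 25956*k + 10584)

Invalid: residual \frac{6 \left(4 k^{2} + 43 k + 111\right)}{k^{7} + 32 k^{6} + 420 k^{5} + 2902 k^{4} + 11255 k^{3} + 24114 k^{2} + 25956 k + 10584} ≠ 0.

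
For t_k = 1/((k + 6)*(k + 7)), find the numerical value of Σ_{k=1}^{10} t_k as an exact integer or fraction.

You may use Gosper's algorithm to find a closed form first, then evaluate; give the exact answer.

Ratio r(k) = (k + 6)/(k + 8).
Take A(k)=k + 6, B(k)=k + 8, C(k)=1.
Need (k + 6)·f(k+1) − (k + 7)·f(k) = 1.
Degrees (1,1,0) ⇒ d ≤ 1.
Coefficient equations give f(k) = k/6.
Get s_k = R·t_k = k/(6*(k + 6)) with R(k) = B(k−1)f(k)/C(k) = k*(k + 7)/6.
Check: Δs_k = 1/(k**2 + 13*k + 42). ✓
Telescoping: Σ = s_(11) − s_(1) = 11/102 − (1/42) = 10/119.

Σ = 10/119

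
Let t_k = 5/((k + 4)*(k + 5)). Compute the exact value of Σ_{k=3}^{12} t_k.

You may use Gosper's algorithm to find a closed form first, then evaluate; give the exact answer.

The ratio is (k + 4)/(k + 6).
Take A(k)=k + 4, B(k)=k + 6, C(k)=1.
Key eq: (k + 4)·f(k+1) = (k + 5)·f(k) + (1).
From deg A=1, deg B=1, deg C=0: d=1.
Coefficient equations give f(k) = k/4.
Get s_k = R·t_k = 5*k/(4*(k + 4)) with R(k) = B(k−1)f(k)/C(k) = k*(k + 5)/4.
Verify: 5/(k**2 + 9*k + 20) matches t_k.
Sum = s_(13) − s_(3); s_(13) = 65/68, s_(3) = 15/28 ⇒ 50/119.

Σ = 50/119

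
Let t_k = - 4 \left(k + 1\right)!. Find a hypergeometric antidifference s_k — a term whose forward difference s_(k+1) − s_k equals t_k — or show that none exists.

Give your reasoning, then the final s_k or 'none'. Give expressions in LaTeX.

not Gosper-summable; s_k does not exist

Ratio r(k) = k + 2.
Normal form (A,B,C) = (k + 2, 1, 1).
Solve (k + 2)·f(k+1) − (1)·f(k) = 1.
Bound: deg f ≤ -1.
d = -1 < 0 ⇒ no nonzero polynomial f; not summable.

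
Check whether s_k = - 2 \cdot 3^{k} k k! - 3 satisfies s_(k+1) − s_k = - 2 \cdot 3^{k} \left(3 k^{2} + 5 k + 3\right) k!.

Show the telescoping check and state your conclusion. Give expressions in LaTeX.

s_(k+1) = -2*3**(k + 1)*(k + 1)*factorial(k + 1) - 3
s_(k+1) − s_k = -2*3**k*(3*k**2 + 5*k + 3)*factorial(k)
(s_(k+1) − s_k) − t_k = 0

Valid: the claim telescopes to t_k.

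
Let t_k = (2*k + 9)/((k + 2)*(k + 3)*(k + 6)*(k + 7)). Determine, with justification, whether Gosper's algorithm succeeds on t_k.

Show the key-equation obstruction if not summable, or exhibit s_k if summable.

Yes. s_k = k*(k + 8)/(12*(k**2 + 8*k + 12)).

Ratio r(k) = (k + 2)*(k + 6)*(2*k + 11)/((k + 4)*(k + 8)*(2*k + 9)).
A = k + 2, B = k + 8, C = k**3 + 27*k**2/2 + 121*k/2 + 90.
Need (k + 2)·f(k+1) − (k + 7)·f(k) = k**3 + 27*k**2/2 + 121*k/2 + 90.
Degrees (1,1,3) ⇒ d ≤ 5.
Solving with deg f ≤ 5: f(k) = k*(k + 3)*(k + 4)*(k + 5)*(k + 8)/24.
R(k) = B(k−1)·f(k)/C(k) = k*(k + 3)*(k + 7)*(k + 8)/(12*(2*k + 9)); s_k = R·t_k = k*(k + 8)/(12*(k**2 + 8*k + 12)).
Δs = (2*k + 9)/(k**4 + 18*k**3 + 113*k**2 + 288*k + 252), as required.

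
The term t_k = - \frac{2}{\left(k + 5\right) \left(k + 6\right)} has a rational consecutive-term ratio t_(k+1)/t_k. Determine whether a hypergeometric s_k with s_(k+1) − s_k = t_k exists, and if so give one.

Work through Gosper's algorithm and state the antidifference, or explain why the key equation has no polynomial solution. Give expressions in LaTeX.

The ratio is (k + 5)/(k + 7).
Factor: A=k + 5; B=k + 7; C=1.
Set up (k + 5)·f(k+1) − (k + 6)·f(k) − (1) = 0.
Degrees (1,1,0) ⇒ d ≤ 1.
A polynomial solution: f(k) = k/5.
Certificate R = B(k−1)f/C = k*(k + 6)/5 gives s_k = -2*k/(5*k + 25).
s_(k+1) − s_k = -2/(k**2 + 11*k + 30) = t_k.

s_k = - \frac{2 k}{5 k + 25}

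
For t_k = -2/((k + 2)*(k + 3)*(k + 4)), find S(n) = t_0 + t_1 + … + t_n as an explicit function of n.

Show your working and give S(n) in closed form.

The ratio is (k + 2)/(k + 5).
Normal form (A,B,C) = (k + 2, k + 5, 1).
Solve (k + 2)·f(k+1) − (k + 4)·f(k) = 1.
Bound: deg f ≤ 2.
Coefficient equations give f(k) = k*(k + 5)/12.
R(k) = B(k−1)·f(k)/C(k) = k*(k + 4)*(k + 5)/12; s_k = R·t_k = k*(-k - 5)/(6*(k + 2)*(k + 3)).
s_(k+1) − s_k = -2/(k**3 + 9*k**2 + 26*k + 24) = t_k.
Σ_(k=0)^n t_k = s_(n+1) − s_(0) = ((-n**2 - 7*n - 6)/(6*(n**2 + 7*n + 12))) − (0), i.e. (-n**2 - 7*n - 6)/(6*(n**2 + 7*n + 12)).

S(n) = (-n**2 - 7*n - 6)/(6*(n**2 + 7*n + 12))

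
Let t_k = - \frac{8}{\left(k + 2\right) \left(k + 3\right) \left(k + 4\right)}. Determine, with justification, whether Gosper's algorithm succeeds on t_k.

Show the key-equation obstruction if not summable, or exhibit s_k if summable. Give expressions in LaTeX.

Yes. s_k = \frac{2 k \left(- k - 5\right)}{3 \left(k + 2\right) \left(k + 3\right)}.

Ratio r(k) = (k + 2)/(k + 5).
Normal form (A,B,C) = (k + 2, k + 5, 1).
f must satisfy (k + 2)·f(k+1) − (k + 4)·f(k) = 1.
Bound: deg f ≤ 2.
Solve for f: f(k) = k*(k + 5)/12 (degree 2 ≤ 2).
So s_k = (B(k−1)f/C)·t_k = (k*(k + 4)*(k + 5)/12)·t_k = 2*k*(-k - 5)/(3*(k + 2)*(k + 3)).
Check: Δs_k = -8/(k**3 + 9*k**2 + 26*k + 24). ✓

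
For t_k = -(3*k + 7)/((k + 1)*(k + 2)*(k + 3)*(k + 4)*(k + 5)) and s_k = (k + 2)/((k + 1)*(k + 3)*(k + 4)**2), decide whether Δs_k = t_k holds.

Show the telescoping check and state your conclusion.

s_(k+1) = (k + 3)/((k + 2)*(k + 4)*(k + 5)**2)
s_(k+1) − s_k = ((k + 1)*(k + 3)**2*(k + 4) - (k + 2)**2*(k + 5)**2)/((k + 1)*(k + 2)*(k + 3)*(k + 4)**2*(k + 5)**2)
(s_(k+1) − s_k) − t_k = 4*(2*k**2 + 13*k + 19)/(k**7 + 24*k**6 + 240*k**5 + 1290*k**4 + 3999*k**3 + 7086*k**2 + 6560*k + 2400)

Invalid: residual 4*(2*k**2 + 13*k + 19)/(k**7 + 24*k**6 + 240*k**5 + 1290*k**4 + 3999*k**3 + 7086*k**2 + 6560*k + 2400) ≠ 0.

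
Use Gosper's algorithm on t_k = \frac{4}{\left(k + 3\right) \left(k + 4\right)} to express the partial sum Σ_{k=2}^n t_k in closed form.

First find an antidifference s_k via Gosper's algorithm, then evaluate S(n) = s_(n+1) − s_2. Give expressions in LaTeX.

S(n) = \frac{4 \left(n - 1\right)}{5 \left(n + 4\right)}

Step 1: r(k) = (k + 3)/(k + 5).
Factor: A=k + 3; B=k + 5; C=1.
f must satisfy (k + 3)·f(k+1) − (k + 4)·f(k) = 1.
Bound: deg f ≤ 1.
Match coefficients ⇒ f(k) = k/3.
Get s_k = R·t_k = 4*k/(3*(k + 3)) with R(k) = B(k−1)f(k)/C(k) = k*(k + 4)/3.
Δs = 4/(k**2 + 7*k + 12), as required.
Telescope: S(n) = s_(n+1) − s_(2) = 4*(n + 1)/(3*(n + 4)) − (8/15) = 4*(n - 1)/(5*(n + 4)).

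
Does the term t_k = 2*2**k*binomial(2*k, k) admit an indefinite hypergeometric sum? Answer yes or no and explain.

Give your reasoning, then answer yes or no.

r(k) = 4*(2*k + 1)/(k + 1) after simplifying.
Take A(k)=8*k + 4, B(k)=k + 1, C(k)=1.
Key eq: (8*k + 4)·f(k+1) = (k)·f(k) + (1).
From deg A=1, deg B=1, deg C=0: d=-1.
deg f ≤ -1 is impossible — no certificate.

No. Not Gosper-summable.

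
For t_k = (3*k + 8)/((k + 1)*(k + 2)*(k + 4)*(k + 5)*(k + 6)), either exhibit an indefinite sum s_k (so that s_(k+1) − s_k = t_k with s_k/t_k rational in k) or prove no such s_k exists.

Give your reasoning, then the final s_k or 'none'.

s_k = k*(k**2 + 10*k + 29)/(20*(k**3 + 10*k**2 + 29*k + 20))

The ratio is (k + 1)*(k + 4)*(3*k + 11)/((k + 3)*(k + 7)*(3*k + 8)).
Take A(k)=k + 1, B(k)=k + 7, C(k)=k**2 + 17*k/3 + 8.
f must satisfy (k + 1)·f(k+1) − (k + 6)·f(k) = k**2 + 17*k/3 + 8.
deg f ≤ 5 (via 1,1,2).
Match coefficients ⇒ f(k) = k*(k + 2)*(k + 3)*(k**2 + 10*k + 29)/60.
Certificate R = B(k−1)f/C = k*(k + 2)*(k + 6)*(k**2 + 10*k + 29)/(20*(3*k + 8)) gives s_k = k*(k**2 + 10*k + 29)/(20*(k**3 + 10*k**2 + 29*k + 20)).
s_(k+1) − s_k = (3*k + 8)/(k**5 + 18*k**4 + 121*k**3 + 372*k**2 + 508*k + 240) = t_k.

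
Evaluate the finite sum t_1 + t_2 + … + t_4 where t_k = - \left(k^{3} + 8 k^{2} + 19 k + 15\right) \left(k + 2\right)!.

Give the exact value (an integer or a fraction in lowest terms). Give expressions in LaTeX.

Σ = -226770

r(k) = (k**4 + 14*k**3 + 71*k**2 + 157*k + 129)/(k**3 + 8*k**2 + 19*k + 15) after simplifying.
Gosper form: A/B · C(k+1)/C(k) with A=k + 3, B=1, C=k**3 + 8*k**2 + 19*k + 15.
f must satisfy (k + 3)·f(k+1) − (1)·f(k) = k**3 + 8*k**2 + 19*k + 15.
Degrees (1,0,3) ⇒ d ≤ 2.
Solving with deg f ≤ 2: f(k) = k*(k + 4).
Certificate R = B(k−1)f/C = k*(k + 4)/(k**3 + 8*k**2 + 19*k + 15) gives s_k = -k*(k + 4)*factorial(k + 2).
Check: Δs_k = -(k**3 + 8*k**2 + 19*k + 15)*factorial(k + 2). ✓
Evaluate s at k=5 and k=1: -226800 and -30; difference -226770.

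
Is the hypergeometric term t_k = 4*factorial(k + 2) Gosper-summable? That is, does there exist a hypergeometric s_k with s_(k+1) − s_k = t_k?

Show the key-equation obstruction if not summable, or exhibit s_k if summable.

Step 1: r(k) = k + 3.
Normal form (A,B,C) = (k + 3, 1, 1).
Solve (k + 3)·f(k+1) − (1)·f(k) = 1.
d = -1 from the (1,0,0) case.
d = -1 < 0 ⇒ no nonzero polynomial f; not summable.

No. Not Gosper-summable.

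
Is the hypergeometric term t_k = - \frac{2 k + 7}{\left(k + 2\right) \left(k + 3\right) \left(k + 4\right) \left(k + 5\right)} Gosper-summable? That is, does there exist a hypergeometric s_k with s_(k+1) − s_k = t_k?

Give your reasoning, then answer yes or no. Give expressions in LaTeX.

Yes. s_k = \frac{k \left(- k - 6\right)}{8 \left(k^{2} + 6 k + 8\right)}.

Compute t_(k+1)/t_k: get (k + 2)*(2*k + 9)/((k + 6)*(2*k + 7)).
A = k + 2, B = k + 6, C = k + 7/2.
Set up (k + 2)·f(k+1) − (k + 5)·f(k) − (k + 7/2) = 0.
Bound: deg f ≤ 3.
Solve for f: f(k) = k*(k + 3)*(k + 6)/16 (degree 3 ≤ 3).
Get s_k = R·t_k = k*(-k - 6)/(8*(k**2 + 6*k + 8)) with R(k) = B(k−1)f(k)/C(k) = k*(k + 3)*(k + 5)*(k + 6)/(8*(2*k + 7)).
Verify: (-2*k - 7)/(k**4 + 14*k**3 + 71*k**2 + 154*k + 120) matches t_k.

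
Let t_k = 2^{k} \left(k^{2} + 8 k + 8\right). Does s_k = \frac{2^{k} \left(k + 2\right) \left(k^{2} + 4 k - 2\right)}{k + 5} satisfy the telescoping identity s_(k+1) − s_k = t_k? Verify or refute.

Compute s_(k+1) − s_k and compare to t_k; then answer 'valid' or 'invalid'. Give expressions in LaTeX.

s_(k+1) = 2**(k + 1)*(k + 3)*(4*k + (k + 1)**2 + 2)/(k + 6)
s_(k+1) − s_k = 2**k*(k**4 + 16*k**3 + 90*k**2 + 196*k + 114)/(k**2 + 11*k + 30)
(s_(k+1) − s_k) − t_k = 3*2**k*(-k**3 - 12*k**2 - 44*k - 42)/(k**2 + 11*k + 30)

Invalid: residual \frac{3 \cdot 2^{k} \left(- k^{3} - 12 k^{2} - 44 k - 42\right)}{k^{2} + 11 k + 30} ≠ 0.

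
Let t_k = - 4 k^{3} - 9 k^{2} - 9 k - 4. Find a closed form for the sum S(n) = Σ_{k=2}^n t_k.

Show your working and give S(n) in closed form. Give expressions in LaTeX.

S(n) = - n^{4} - 5 n^{3} - 10 n^{2} - 10 n + 26

Ratio r(k) = (4*k**3 + 21*k**2 + 39*k + 26)/(4*k**3 + 9*k**2 + 9*k + 4).
So A=1 and B=1, with C=k**3 + 9*k**2/4 + 9*k/4 + 1.
Need (1)·f(k+1) − (1)·f(k) = k**3 + 9*k**2/4 + 9*k/4 + 1.
Degrees (0,0,3) ⇒ d ≤ 4.
Solve for f: f(k) = k*(k + 1)*(k**2 + 1)/4 (degree 4 ≤ 4).
Then R = B(k−1)f/C = k*(k**2 + 1)/(4*k**2 + 5*k + 4), so s_k = R(k)·t_k = k*(-k**3 - k**2 - k - 1).
Check: Δs_k = -4*k**3 - 9*k**2 - 9*k - 4. ✓
Telescope: S(n) = s_(n+1) − s_(2) = -n**4 - 5*n**3 - 10*n**2 - 10*n - 4 − (-30) = -n**4 - 5*n**3 - 10*n**2 - 10*n + 26.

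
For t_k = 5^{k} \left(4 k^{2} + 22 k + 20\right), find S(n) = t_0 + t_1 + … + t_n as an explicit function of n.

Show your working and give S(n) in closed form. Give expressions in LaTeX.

Compute t_(k+1)/t_k: get 5*(2*k**2 + 15*k + 23)/(2*k**2 + 11*k + 10).
A = 5, B = 1, C = k**2 + 11*k/2 + 5.
f must satisfy (5)·f(k+1) − (1)·f(k) = k**2 + 11*k/2 + 5.
deg f ≤ 2 (via 0,0,2).
Match coefficients ⇒ f(k) = k*(k + 3)/4.
So s_k = (B(k−1)f/C)·t_k = (k*(k + 3)/(2*(2*k**2 + 11*k + 10)))·t_k = 5**k*k*(k + 3).
Δs = 5**k*(4*k**2 + 22*k + 20), as required.
Evaluate: s_(n+1) = 5**(n + 1)*(n**2 + 5*n + 4); subtract s_(0) = 0 ⇒ S(n) = 5**(n + 1)*(n**2 + 5*n + 4).

S(n) = 5^{n + 1} \left(n^{2} + 5 n + 4\right)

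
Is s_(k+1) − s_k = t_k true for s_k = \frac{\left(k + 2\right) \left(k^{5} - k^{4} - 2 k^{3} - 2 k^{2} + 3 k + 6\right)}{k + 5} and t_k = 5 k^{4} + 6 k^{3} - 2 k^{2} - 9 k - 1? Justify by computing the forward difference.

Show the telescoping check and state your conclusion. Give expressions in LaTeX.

Invalid: residual \frac{3 \left(- 4 k^{5} - 32 k^{4} - 30 k^{3} + 17 k^{2} + 49 k + 11\right)}{k^{2} + 11 k + 30} ≠ 0.

s_(k+1) = (k**6 + 7*k**5 + 16*k**4 + 8*k**3 - 18*k**2 - 13*k + 15)/(k + 6)
s_(k+1) − s_k = (5*k**6 + 49*k**5 + 118*k**4 + 59*k**3 - 109*k**2 - 134*k + 3)/(k**2 + 11*k + 30)
(s_(k+1) − s_k) − t_k = 3*(-4*k**5 - 32*k**4 - 30*k**3 + 17*k**2 + 49*k + 11)/(k**2 + 11*k + 30)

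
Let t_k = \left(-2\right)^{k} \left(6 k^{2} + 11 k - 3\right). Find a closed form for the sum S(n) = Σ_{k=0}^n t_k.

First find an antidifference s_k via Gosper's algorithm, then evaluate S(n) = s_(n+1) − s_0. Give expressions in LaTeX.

Ratio r(k) = 2*(-6*k**2 - 23*k - 14)/(6*k**2 + 11*k - 3).
Normal form (A,B,C) = (-2, 1, k**2 + 11*k/6 - 1/2).
Need (-2)·f(k+1) − (1)·f(k) = k**2 + 11*k/6 - 1/2.
Degrees (0,0,2) ⇒ d ≤ 2.
Solving with deg f ≤ 2: f(k) = -(k - 1)*(2*k + 3)/6.
R(k) = B(k−1)·f(k)/C(k) = -(k - 1)*(2*k + 3)/(6*k**2 + 11*k - 3); s_k = R·t_k = (-2)**k*(-2*k**2 - k + 3).
s_(k+1) − s_k = (-2)**k*(6*k**2 + 11*k - 3) = t_k.
Evaluate: s_(n+1) = 2*(-2)**n*n*(2*n + 5); subtract s_(0) = 3 ⇒ S(n) = 4*(-2)**n*n**2 + 10*(-2)**n*n - 3.

S(n) = 4 \left(-2\right)^{n} n^{2} + 10 \left(-2\right)^{n} n - 3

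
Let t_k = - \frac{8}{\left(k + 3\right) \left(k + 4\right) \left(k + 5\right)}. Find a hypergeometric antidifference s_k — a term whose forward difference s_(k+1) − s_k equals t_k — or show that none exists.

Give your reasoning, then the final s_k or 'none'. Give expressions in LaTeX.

s_k = \frac{k \left(- k - 7\right)}{3 \left(k + 3\right) \left(k + 4\right)}

r(k) = (k + 3)/(k + 6) after simplifying.
Gosper form: A/B · C(k+1)/C(k) with A=k + 3, B=k + 6, C=1.
f must satisfy (k + 3)·f(k+1) − (k + 5)·f(k) = 1.
d = 2 from the (1,1,0) case.
Match coefficients ⇒ f(k) = k*(k + 7)/24.
So s_k = (B(k−1)f/C)·t_k = (k*(k + 5)*(k + 7)/24)·t_k = k*(-k - 7)/(3*(k + 3)*(k + 4)).
Verify: -8/(k**3 + 12*k**2 + 47*k + 60) matches t_k.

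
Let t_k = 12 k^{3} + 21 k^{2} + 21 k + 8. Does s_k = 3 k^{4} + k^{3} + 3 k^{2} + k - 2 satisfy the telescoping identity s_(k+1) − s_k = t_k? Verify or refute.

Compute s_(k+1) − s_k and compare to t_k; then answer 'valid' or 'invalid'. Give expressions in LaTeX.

valid (s_(k+1) − s_k reduces to t_k)

s_(k+1) = 3*k**4 + 13*k**3 + 24*k**2 + 22*k + 6
s_(k+1) − s_k = 12*k**3 + 21*k**2 + 21*k + 8
(s_(k+1) − s_k) − t_k = 0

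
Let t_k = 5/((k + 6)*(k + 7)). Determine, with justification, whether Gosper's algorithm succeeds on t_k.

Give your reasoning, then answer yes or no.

Yes. s_k = 5*k/(6*(k + 6)).

r(k) = (k + 6)/(k + 8) after simplifying.
Take A(k)=k + 6, B(k)=k + 8, C(k)=1.
Solve (k + 6)·f(k+1) − (k + 7)·f(k) = 1.
d = 1 from the (1,1,0) case.
A polynomial solution: f(k) = k/6.
R(k) = B(k−1)·f(k)/C(k) = k*(k + 7)/6; s_k = R·t_k = 5*k/(6*(k + 6)).
Verify: 5/(k**2 + 13*k + 42) matches t_k.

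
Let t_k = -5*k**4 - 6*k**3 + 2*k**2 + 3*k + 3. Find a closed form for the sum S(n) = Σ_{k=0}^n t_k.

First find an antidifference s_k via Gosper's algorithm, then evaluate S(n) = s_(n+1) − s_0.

Compute t_(k+1)/t_k: get (5*k**4 + 26*k**3 + 46*k**2 + 31*k + 3)/(5*k**4 + 6*k**3 - 2*k**2 - 3*k - 3).
Gosper form: A/B · C(k+1)/C(k) with A=1, B=1, C=k**4 + 6*k**3/5 - 2*k**2/5 - 3*k/5 - 3/5.
f must satisfy (1)·f(k+1) − (1)·f(k) = k**4 + 6*k**3/5 - 2*k**2/5 - 3*k/5 - 3/5.
Bound: deg f ≤ 5.
Match coefficients ⇒ f(k) = k*(k - 2)*(k**3 + k**2 + 1)/5.
Get s_k = R·t_k = k*(-k**4 + k**3 + 2*k**2 - k + 2) with R(k) = B(k−1)f(k)/C(k) = k*(k - 2)*(k**3 + k**2 + 1)/(5*k**4 + 6*k**3 - 2*k**2 - 3*k - 3).
s_(k+1) − s_k = -5*k**4 - 6*k**3 + 2*k**2 + 3*k + 3 = t_k.
s_(n+1) = -n**5 - 4*n**4 - 4*n**3 + n**2 + 5*n + 3 and s_(0) = 0, so S(n) = -n**5 - 4*n**4 - 4*n**3 + n**2 + 5*n + 3.

S(n) = -n**5 - 4*n**4 - 4*n**3 + n**2 + 5*n + 3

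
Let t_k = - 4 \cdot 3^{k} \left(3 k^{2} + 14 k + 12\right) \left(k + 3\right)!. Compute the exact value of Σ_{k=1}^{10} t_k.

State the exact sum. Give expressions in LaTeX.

The ratio is 3*(3*k**3 + 32*k**2 + 109*k + 116)/(3*k**2 + 14*k + 12).
Gosper form: A/B · C(k+1)/C(k) with A=3*k + 12, B=1, C=k**2 + 14*k/3 + 4.
Key eq: (3*k + 12)·f(k+1) = (1)·f(k) + (k**2 + 14*k/3 + 4).
From deg A=1, deg B=0, deg C=2: d=1.
Coefficient equations give f(k) = k/3.
So s_k = (B(k−1)f/C)·t_k = (k/(3*k**2 + 14*k + 12))·t_k = -4*3**k*k*factorial(k + 3).
Check: Δs_k = -4*3**k*(3*k**2 + 14*k + 12)*factorial(k + 3). ✓
Telescoping: Σ = s_(11) − s_(1) = -679508401053081600 − (-288) = -679508401053081312.

Σ = -679508401053081312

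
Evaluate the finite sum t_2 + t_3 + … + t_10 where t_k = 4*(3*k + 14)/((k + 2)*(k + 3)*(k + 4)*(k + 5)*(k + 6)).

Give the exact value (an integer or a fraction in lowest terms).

r(k) = (k + 2)*(3*k + 17)/((k + 7)*(3*k + 14)) after simplifying.
Factor: A=k + 2; B=k + 7; C=k + 14/3.
f must satisfy (k + 2)·f(k+1) − (k + 6)·f(k) = k + 14/3.
Degrees (1,1,1) ⇒ d ≤ 4.
Solving with deg f ≤ 4: f(k) = k*(k + 4)*(k**2 + 10*k + 31)/90.
Certificate R = B(k−1)f/C = k*(k + 4)*(k + 6)*(k**2 + 10*k + 31)/(30*(3*k + 14)) gives s_k = 2*k*(k**2 + 10*k + 31)/(15*(k**3 + 10*k**2 + 31*k + 30)).
s_(k+1) − s_k = 4*(3*k + 14)/(k**5 + 20*k**4 + 155*k**3 + 580*k**2 + 1044*k + 720) = t_k.
Telescoping: Σ = s_(11) − s_(2) = 1441/10920 − (11/105) = 99/3640.

Σ = 99/3640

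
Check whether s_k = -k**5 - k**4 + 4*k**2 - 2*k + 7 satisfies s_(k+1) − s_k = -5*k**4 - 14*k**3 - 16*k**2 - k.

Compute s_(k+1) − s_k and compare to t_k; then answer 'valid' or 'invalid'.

s_(k+1) = -2*k - (k + 1)**5 - (k + 1)**4 + 4*(k + 1)**2 + 5
s_(k+1) − s_k = k*(-5*k**3 - 14*k**2 - 16*k - 1)
(s_(k+1) − s_k) − t_k = 0

valid; difference matches t_k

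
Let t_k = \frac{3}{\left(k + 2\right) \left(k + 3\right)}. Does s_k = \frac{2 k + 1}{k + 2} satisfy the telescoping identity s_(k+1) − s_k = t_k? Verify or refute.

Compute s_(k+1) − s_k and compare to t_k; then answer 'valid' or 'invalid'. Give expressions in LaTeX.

valid; difference matches t_k

s_(k+1) = (2*k + 3)/(k + 3)
s_(k+1) − s_k = 3/(k**2 + 5*k + 6)
(s_(k+1) − s_k) − t_k = 0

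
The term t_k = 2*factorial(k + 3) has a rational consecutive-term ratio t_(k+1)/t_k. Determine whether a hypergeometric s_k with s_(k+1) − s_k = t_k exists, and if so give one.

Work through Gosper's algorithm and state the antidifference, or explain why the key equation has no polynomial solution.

none (Gosper's algorithm certifies no s_k)

Compute t_(k+1)/t_k: get k + 4.
Gosper form: A/B · C(k+1)/C(k) with A=k + 4, B=1, C=1.
Solve (k + 4)·f(k+1) − (1)·f(k) = 1.
deg f ≤ -1 (via 1,0,0).
deg f ≤ -1 is impossible — no certificate.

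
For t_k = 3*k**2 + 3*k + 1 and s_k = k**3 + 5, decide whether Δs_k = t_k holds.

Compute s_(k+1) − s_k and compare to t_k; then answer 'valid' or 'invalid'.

s_(k+1) = (k + 1)**3 + 5
s_(k+1) − s_k = -k**3 + (k + 1)**3
(s_(k+1) − s_k) − t_k = 0

Valid: the claim telescopes to t_k.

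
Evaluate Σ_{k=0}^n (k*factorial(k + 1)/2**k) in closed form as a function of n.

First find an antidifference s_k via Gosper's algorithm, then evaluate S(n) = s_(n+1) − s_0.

S(n) = -2 + factorial(n + 2)/2**n

Step 1: r(k) = (k + 1)*(k + 2)/(2*k).
Factor: A=k/2 + 1; B=1; C=k.
f must satisfy (k/2 + 1)·f(k+1) − (1)·f(k) = k.
Bound: deg f ≤ 0.
A polynomial solution: f(k) = 2.
Certificate R = B(k−1)f/C = 2/k gives s_k = 2**(1 - k)*factorial(k + 1).
Check: Δs_k = k*factorial(k + 1)/2**k. ✓
Evaluate: s_(n+1) = factorial(n + 2)/2**n; subtract s_(0) = 2 ⇒ S(n) = -2 + factorial(n + 2)/2**n.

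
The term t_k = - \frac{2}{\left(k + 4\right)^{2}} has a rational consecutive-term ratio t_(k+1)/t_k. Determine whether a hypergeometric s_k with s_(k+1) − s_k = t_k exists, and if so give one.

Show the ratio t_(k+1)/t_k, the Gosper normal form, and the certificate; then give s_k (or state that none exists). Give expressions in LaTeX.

not Gosper-summable; s_k does not exist

t_(k+1)/t_k = (k + 4)**2/(k + 5)**2.
Gosper form: A/B · C(k+1)/C(k) with A=k**2 + 8*k + 16, B=k**2 + 10*k + 25, C=1.
f must satisfy (k**2 + 8*k + 16)·f(k+1) − (k**2 + 8*k + 16)·f(k) = 1.
d = 0 from the (2,2,0) case.
Generic f = c0 gives residual -1; -1 = 0 cannot hold, so t_k is not Gosper-summable.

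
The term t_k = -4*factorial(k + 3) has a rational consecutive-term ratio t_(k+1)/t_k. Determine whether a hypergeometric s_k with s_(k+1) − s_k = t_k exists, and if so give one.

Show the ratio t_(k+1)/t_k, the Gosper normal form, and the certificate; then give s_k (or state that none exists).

none — t_k is not Gosper-summable

Compute t_(k+1)/t_k: get k + 4.
Gosper form: A/B · C(k+1)/C(k) with A=k + 4, B=1, C=1.
Need (k + 4)·f(k+1) − (1)·f(k) = 1.
d = -1 from the (1,0,0) case.
Bound -1 < 0, so the key equation has no polynomial solution.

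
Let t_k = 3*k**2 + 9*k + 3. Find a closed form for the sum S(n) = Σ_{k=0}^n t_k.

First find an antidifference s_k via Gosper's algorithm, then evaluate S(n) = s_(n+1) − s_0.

r(k) = (k**2 + 5*k + 5)/(k**2 + 3*k + 1) after simplifying.
So A=1 and B=1, with C=k**2 + 3*k + 1.
f must satisfy (1)·f(k+1) − (1)·f(k) = k**2 + 3*k + 1.
Degrees (0,0,2) ⇒ d ≤ 3.
A polynomial solution: f(k) = k*(k**2 + 3*k - 1)/3.
Get s_k = R·t_k = k*(k**2 + 3*k - 1) with R(k) = B(k−1)f(k)/C(k) = k*(k**2 + 3*k - 1)/(3*(k**2 + 3*k + 1)).
Δs = 3*k**2 + 9*k + 3, as required.
s_(n+1) = n**3 + 6*n**2 + 8*n + 3 and s_(0) = 0, so S(n) = n**3 + 6*n**2 + 8*n + 3.

S(n) = n**3 + 6*n**2 + 8*n + 3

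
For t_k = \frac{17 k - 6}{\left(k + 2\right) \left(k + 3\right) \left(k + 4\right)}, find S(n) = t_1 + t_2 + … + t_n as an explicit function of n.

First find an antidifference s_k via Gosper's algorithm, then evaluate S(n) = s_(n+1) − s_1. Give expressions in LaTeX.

S(n) = \frac{n \left(31 n + 13\right)}{12 \left(n^{2} + 7 n + 12\right)}

Compute t_(k+1)/t_k: get (k + 2)*(17*k + 11)/((k + 5)*(17*k - 6)).
A = k + 2, B = k + 5, C = k - 6/17.
f must satisfy (k + 2)·f(k+1) − (k + 4)·f(k) = k - 6/17.
d = 2 from the (1,1,1) case.
Solving with deg f ≤ 2: f(k) = k*(7*k - 16)/51.
Then R = B(k−1)f/C = k*(k + 4)*(7*k - 16)/(3*(17*k - 6)), so s_k = R(k)·t_k = k*(7*k - 16)/(3*(k + 2)*(k + 3)).
Δs = (17*k - 6)/(k**3 + 9*k**2 + 26*k + 24), as required.
Telescope: S(n) = s_(n+1) − s_(1) = (7*n**2 - 2*n - 9)/(3*(n**2 + 7*n + 12)) − (-1/4) = n*(31*n + 13)/(12*(n**2 + 7*n + 12)).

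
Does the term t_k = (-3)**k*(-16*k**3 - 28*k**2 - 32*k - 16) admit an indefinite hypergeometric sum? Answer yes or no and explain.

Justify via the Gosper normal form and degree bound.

Yes. s_k = (-3)**k*(4*k**3 - 2*k**2 + 2*k + 1).

t_(k+1)/t_k = 3*(-4*k**3 - 19*k**2 - 34*k - 23)/(4*k**3 + 7*k**2 + 8*k + 4).
So A=-3 and B=1, with C=k**3 + 7*k**2/4 + 2*k + 1.
Solve (-3)·f(k+1) − (1)·f(k) = k**3 + 7*k**2/4 + 2*k + 1.
d = 3 from the (0,0,3) case.
Match coefficients ⇒ f(k) = -(4*k**3 - 2*k**2 + 2*k + 1)/16.
R(k) = B(k−1)·f(k)/C(k) = -(4*k**3 - 2*k**2 + 2*k + 1)/(4*(4*k**3 + 7*k**2 + 8*k + 4)); s_k = R·t_k = (-3)**k*(4*k**3 - 2*k**2 + 2*k + 1).
Check: Δs_k = (-3)**k*(-16*k**3 - 28*k**2 - 32*k - 16). ✓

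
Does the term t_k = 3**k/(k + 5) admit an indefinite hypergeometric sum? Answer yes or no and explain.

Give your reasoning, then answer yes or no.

No. Not Gosper-summable.

Ratio r(k) = 3*(k + 5)/(k + 6).
Gosper form: A/B · C(k+1)/C(k) with A=3*k + 15, B=k + 6, C=1.
Solve (3*k + 15)·f(k+1) − (k + 5)·f(k) = 1.
deg f ≤ -1 (via 1,1,0).
deg f ≤ -1 is impossible — no certificate.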